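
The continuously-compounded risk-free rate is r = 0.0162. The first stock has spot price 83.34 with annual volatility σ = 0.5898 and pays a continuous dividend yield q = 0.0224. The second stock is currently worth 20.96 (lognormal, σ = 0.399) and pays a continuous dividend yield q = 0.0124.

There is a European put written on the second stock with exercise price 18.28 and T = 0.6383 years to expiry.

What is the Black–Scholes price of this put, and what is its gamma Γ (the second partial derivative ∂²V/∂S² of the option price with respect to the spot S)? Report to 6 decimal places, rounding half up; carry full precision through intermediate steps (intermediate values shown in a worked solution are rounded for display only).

σ√T = 0.399·√0.6383 = 0.318776
d₁ = (ln(S/K) + (r−q+σ²/2)T) / (σ√T) = (ln(20.96/18.28) + (0.0162−0.0124+0.399²/2)·0.6383) / 0.318776 = (0.136808 + 0.053235) / 0.318776 = 0.596165
d₂ = d₁ − σ√T = 0.596165 − 0.318776 = 0.277389
e^{−rT} = 0.989713
e^{−qT} = 0.992116
N(−d₁) = 0.275533,  N(−d₂) = 0.390741
Put price V = K·e^{−rT}·N(−d₂) − S·e^{−qT}·N(−d₁) = 7.069263 − 5.729635 = 1.339628
φ(d₁) = (1/√(2π))·e^{−d₁²/2} = 0.333990
Γ = e^{−qT}·φ(d₁) / (S·σ·√T) = 0.049593

price = 1.339628
Γ = 0.049593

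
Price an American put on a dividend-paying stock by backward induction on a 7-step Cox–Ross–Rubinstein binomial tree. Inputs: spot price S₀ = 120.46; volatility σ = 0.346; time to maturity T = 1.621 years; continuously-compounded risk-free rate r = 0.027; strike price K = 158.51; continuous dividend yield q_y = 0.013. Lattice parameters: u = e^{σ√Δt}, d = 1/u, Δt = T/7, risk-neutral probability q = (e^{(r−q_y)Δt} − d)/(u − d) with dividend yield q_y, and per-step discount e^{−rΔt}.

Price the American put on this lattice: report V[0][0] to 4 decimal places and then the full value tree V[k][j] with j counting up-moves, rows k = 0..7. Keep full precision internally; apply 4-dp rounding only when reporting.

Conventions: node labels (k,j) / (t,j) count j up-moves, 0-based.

price = 45.7659
tree:
45.7659
58.4164 32.0088
72.1682 43.5777 19.2959
85.4111 57.2576 28.6220 8.9606
96.6229 72.1682 41.0871 14.8457 2.3955
106.1151 85.4111 56.5260 24.0998 4.5325 0.0000
114.1513 96.6229 72.1682 38.0500 8.5760 0.0000 0.0000
120.9550 106.1151 85.4111 56.5260 16.2268 0.0000 0.0000 0.0000

Δt=0.23157, u=1.18117, d=0.84662, q=0.46818, disc=e^(-rΔt)=0.99377
k=7 terminal: V=max(K-S,0) → 120.9550 106.1151 85.4111 56.5260 16.2268 0.0000 0.0000 0.0000
k=6: j=0 S=44.3587 intr=114.1513 cont=113.2967 V=114.1513[EX]; j=1 S=61.8871 intr=96.6229 cont=95.8210 V=96.6229[EX]; j=2 S=86.3418 intr=72.1682 cont=71.4397 V=72.1682[EX]; j=3 S=120.4600 intr=38.0500 cont=37.4241 V=38.0500[EX]; j=4 S=168.0600 intr=0.0000 cont=8.5760 V=8.5760[hold]; j=5 S=234.4692 intr=0.0000 cont=0.0000 V=0.0000[hold]; j=6 S=327.1202 intr=0.0000 cont=0.0000 V=0.0000[hold]
k=5: j=0 S=52.3949 intr=106.1151 cont=105.2846 V=106.1151[EX]; j=1 S=73.0989 intr=85.4111 cont=84.6429 V=85.4111[EX]; j=2 S=101.9840 intr=56.5260 cont=55.8446 V=56.5260[EX]; j=3 S=142.2832 intr=16.2268 cont=24.0998 V=24.0998[hold]; j=4 S=198.5067 intr=0.0000 cont=4.5325 V=4.5325[hold]; j=5 S=276.9470 intr=0.0000 cont=0.0000 V=0.0000[hold]
k=4: j=0 S=61.8871 intr=96.6229 cont=95.8210 V=96.6229[EX]; j=1 S=86.3418 intr=72.1682 cont=71.4397 V=72.1682[EX]; j=2 S=120.4600 intr=38.0500 cont=41.0871 V=41.0871[hold]; j=3 S=168.0600 intr=0.0000 cont=14.8457 V=14.8457[hold]; j=4 S=234.4692 intr=0.0000 cont=2.3955 V=2.3955[hold]
k=3: j=0 S=73.0989 intr=85.4111 cont=84.6429 V=85.4111[EX]; j=1 S=101.9840 intr=56.5260 cont=57.2576 V=57.2576[hold]; j=2 S=142.2832 intr=16.2268 cont=28.6220 V=28.6220[hold]; j=3 S=198.5067 intr=0.0000 cont=8.9606 V=8.9606[hold]
k=2: j=0 S=86.3418 intr=72.1682 cont=71.7801 V=72.1682[EX]; j=1 S=120.4600 intr=38.0500 cont=43.5777 V=43.5777[hold]; j=2 S=168.0600 intr=0.0000 cont=19.2959 V=19.2959[hold]
k=1: j=0 S=101.9840 intr=56.5260 cont=58.4164 V=58.4164[hold]; j=1 S=142.2832 intr=16.2268 cont=32.0088 V=32.0088[hold]
k=0: j=0 S=120.4600 intr=38.0500 cont=45.7659 V=45.7659[hold]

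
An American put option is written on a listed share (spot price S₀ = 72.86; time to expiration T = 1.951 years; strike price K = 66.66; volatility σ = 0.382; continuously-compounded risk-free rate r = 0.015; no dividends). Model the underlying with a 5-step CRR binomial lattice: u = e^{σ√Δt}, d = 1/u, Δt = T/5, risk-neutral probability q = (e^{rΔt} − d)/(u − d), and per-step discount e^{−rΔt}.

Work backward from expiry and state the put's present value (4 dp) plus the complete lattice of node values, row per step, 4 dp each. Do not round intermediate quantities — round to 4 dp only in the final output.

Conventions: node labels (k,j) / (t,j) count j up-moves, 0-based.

params: Δt=0.39020 u=1.26950 d=0.78771 q=0.45281 e^(-rΔt)=0.99416
t_5 payoffs: 44.5631 31.0481 9.2672 0.0000 0.0000 0.0000
k=4: node(4,0) S=28.0520 payoff=38.6080 vs cont=38.2190 → 38.6080 [stop]  node(4,1) S=45.2092 payoff=21.4508 vs cont=21.0618 → 21.4508 [stop]  node(4,2) S=72.8600 payoff=0.0000 vs cont=5.0413 → 5.0413 [wait]  node(4,3) S=117.4227 payoff=0.0000 vs cont=0.0000 → 0.0000 [wait]  node(4,4) S=189.2408 payoff=0.0000 vs cont=0.0000 → 0.0000 [wait]
k=3: node(3,0) S=35.6119 payoff=31.0481 vs cont=30.6591 → 31.0481 [stop]  node(3,1) S=57.3928 payoff=9.2672 vs cont=13.9386 → 13.9386 [wait]  node(3,2) S=92.4955 payoff=0.0000 vs cont=2.7424 → 2.7424 [wait]  node(3,3) S=149.0676 payoff=0.0000 vs cont=0.0000 → 0.0000 [wait]
k=2: node(2,0) S=45.2092 payoff=21.4508 vs cont=23.1648 → 23.1648 [wait]  node(2,1) S=72.8600 payoff=0.0000 vs cont=8.8171 → 8.8171 [wait]  node(2,2) S=117.4227 payoff=0.0000 vs cont=1.4919 → 1.4919 [wait]
k=1: node(1,0) S=57.3928 payoff=9.2672 vs cont=16.5707 → 16.5707 [wait]  node(1,1) S=92.4955 payoff=0.0000 vs cont=5.4681 → 5.4681 [wait]
k=0: node(0,0) S=72.8600 payoff=0.0000 vs cont=11.4760 → 11.4760 [wait]

price = 11.4760
tree:
11.4760
16.5707 5.4681
23.1648 8.8171 1.4919
31.0481 13.9386 2.7424 0.0000
38.6080 21.4508 5.0413 0.0000 0.0000
44.5631 31.0481 9.2672 0.0000 0.0000 0.0000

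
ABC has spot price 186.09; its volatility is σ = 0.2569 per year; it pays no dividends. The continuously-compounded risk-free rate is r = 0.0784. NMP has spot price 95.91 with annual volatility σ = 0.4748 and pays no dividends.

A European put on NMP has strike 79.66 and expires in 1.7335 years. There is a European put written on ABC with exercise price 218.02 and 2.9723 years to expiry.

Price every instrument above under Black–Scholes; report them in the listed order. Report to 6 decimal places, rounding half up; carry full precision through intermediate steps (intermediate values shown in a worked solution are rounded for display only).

[NMP put K=79.66]
σ√T = 0.4748·√1.7335 = 0.625133
d₁ = (ln(S/K) + (r+σ²/2)T) / (σ√T) = (ln(95.91/79.66) + (0.0784+0.4748²/2)·1.7335) / 0.625133 = (0.185643 + 0.331302) / 0.625133 = 0.826935
d₂ = d₁ − σ√T = 0.826935 − 0.625133 = 0.201802
e^{−rT} = 0.872924
N(−d₁) = 0.204137,  N(−d₂) = 0.420036
price = K·e^{−rT}·N(−d₂) − S·N(−d₁) = 29.208086 − 19.578762 = 9.629324
[ABC put K=218.02]
σ√T = 0.2569·√2.9723 = 0.442905
d₁ = (ln(S/K) + (r+σ²/2)T) / (σ√T) = (ln(186.09/218.02) + (0.0784+0.2569²/2)·2.9723) / 0.442905 = (-0.158356 + 0.331111) / 0.442905 = 0.390048
d₂ = d₁ − σ√T = 0.390048 − 0.442905 = -0.052857
e^{−rT} = 0.792131
N(−d₁) = 0.348250,  N(−d₂) = 0.521077
price = K·e^{−rT}·N(−d₂) − S·N(−d₁) = 89.990202 − 64.805918 = 25.184284

price(NMP put K=79.66) = 9.629324
price(ABC put K=218.02) = 25.184284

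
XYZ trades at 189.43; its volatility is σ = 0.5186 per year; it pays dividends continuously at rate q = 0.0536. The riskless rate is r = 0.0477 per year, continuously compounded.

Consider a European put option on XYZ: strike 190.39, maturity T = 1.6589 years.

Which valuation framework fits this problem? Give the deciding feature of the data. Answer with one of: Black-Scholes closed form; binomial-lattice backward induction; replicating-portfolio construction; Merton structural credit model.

Key observation: a European-exercise option on XYZ struck at 190.39 — a GBM underlying with constant parameters — admits an analytic price: the data contain no early exercise, no discrete tree, no debt structure.

framework: Black-Scholes closed form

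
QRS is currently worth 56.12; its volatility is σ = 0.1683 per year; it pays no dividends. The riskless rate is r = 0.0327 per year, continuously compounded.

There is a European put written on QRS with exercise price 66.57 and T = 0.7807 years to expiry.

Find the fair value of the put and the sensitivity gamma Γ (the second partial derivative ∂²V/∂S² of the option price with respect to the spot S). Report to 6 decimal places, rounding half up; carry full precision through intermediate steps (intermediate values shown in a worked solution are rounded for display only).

price = 9.552198
Γ = 0.031818

σ√T = 0.1683·√0.7807 = 0.148705
d₁ = (ln(S/K) + (r+σ²/2)T) / (σ√T) = (ln(56.12/66.57) + (0.0327+0.1683²/2)·0.7807) / 0.148705 = (-0.170762 + 0.036586) / 0.148705 = -0.902297
d₂ = d₁ − σ√T = -0.902297 − 0.148705 = -1.051002
e^{−rT} = 0.974794
N(−d₁) = 0.816550,  N(−d₂) = 0.853371
Put price V = K·e^{−rT}·N(−d₂) − S·N(−d₁) = 55.377007 − 45.824810 = 9.552198
φ(d₁) = (1/√(2π))·e^{−d₁²/2} = 0.265535
Γ = φ(d₁) / (S·σ·√T) = 0.031818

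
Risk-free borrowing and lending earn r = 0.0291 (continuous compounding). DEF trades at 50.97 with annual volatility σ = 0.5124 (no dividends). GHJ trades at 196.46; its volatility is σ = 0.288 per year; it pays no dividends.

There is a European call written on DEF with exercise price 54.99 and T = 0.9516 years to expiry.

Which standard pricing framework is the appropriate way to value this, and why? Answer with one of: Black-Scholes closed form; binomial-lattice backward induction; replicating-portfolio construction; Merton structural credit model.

Key observation: the instrument is a plain European call (strike 54.99) on a lognormal asset; the exact continuous-time formula applies directly.

framework: Black-Scholes closed form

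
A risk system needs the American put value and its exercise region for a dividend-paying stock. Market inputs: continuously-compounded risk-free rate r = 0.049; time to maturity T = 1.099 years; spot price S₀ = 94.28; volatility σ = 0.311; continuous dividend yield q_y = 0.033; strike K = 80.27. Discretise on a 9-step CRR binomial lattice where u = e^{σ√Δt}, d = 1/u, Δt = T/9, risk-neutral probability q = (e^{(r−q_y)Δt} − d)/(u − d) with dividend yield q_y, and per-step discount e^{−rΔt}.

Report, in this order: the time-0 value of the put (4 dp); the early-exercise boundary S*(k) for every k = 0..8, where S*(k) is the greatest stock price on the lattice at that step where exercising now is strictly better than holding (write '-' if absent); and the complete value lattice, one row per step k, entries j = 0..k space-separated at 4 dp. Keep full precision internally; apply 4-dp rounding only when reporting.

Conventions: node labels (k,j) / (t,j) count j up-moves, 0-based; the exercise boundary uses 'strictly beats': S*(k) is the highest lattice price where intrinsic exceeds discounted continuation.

price = 5.0922
boundary = - - - - - 54.7558 49.1171 54.7558 61.0419
tree:
5.0922
7.4616 2.6075
10.6566 4.1188 1.0148
14.7738 6.3617 1.7580 0.2282
19.7928 9.5603 3.0012 0.4430 0.0000
25.5142 13.8867 5.0269 0.8601 0.0000 0.0000
31.1529 19.3292 8.2068 1.6699 0.0000 0.0000 0.0000
36.2110 25.5142 12.9186 3.2420 0.0000 0.0000 0.0000 0.0000
40.7482 31.1529 19.2281 6.2943 0.0000 0.0000 0.0000 0.0000 0.0000
44.8182 36.2110 25.5142 12.2203 0.0000 0.0000 0.0000 0.0000 0.0000 0.0000

Δt=0.12211  u=1.11480  d=0.89702  q=0.48184  discount=0.99403
step 9 (expiry): payoffs max(K−S,0) = 44.8182 36.2110 25.5142 12.2203 0.0000 0.0000 0.0000 0.0000 0.0000 0.0000
step 8: (k=8,j=0): S=39.5218, K−S=40.7482, hold=40.4283 ⇒ V=40.7482 exercise | (k=8,j=1): S=49.1171, K−S=31.1529, hold=30.8716 ⇒ V=31.1529 exercise | (k=8,j=2): S=61.0419, K−S=19.2281, hold=18.9947 ⇒ V=19.2281 exercise | (k=8,j=3): S=75.8619, K−S=4.4081, hold=6.2943 ⇒ V=6.2943 continue | (k=8,j=4): S=94.2800, K−S=0.0000, hold=0.0000 ⇒ V=0.0000 continue | (k=8,j=5): S=117.1697, K−S=0.0000, hold=0.0000 ⇒ V=0.0000 continue | (k=8,j=6): S=145.6166, K−S=0.0000, hold=0.0000 ⇒ V=0.0000 continue | (k=8,j=7): S=180.9701, K−S=0.0000, hold=0.0000 ⇒ V=0.0000 continue | (k=8,j=8): S=224.9067, K−S=0.0000, hold=0.0000 ⇒ V=0.0000 continue  boundary S*=61.0419
step 7: (k=7,j=0): S=44.0590, K−S=36.2110, hold=35.9093 ⇒ V=36.2110 exercise | (k=7,j=1): S=54.7558, K−S=25.5142, hold=25.2555 ⇒ V=25.5142 exercise | (k=7,j=2): S=68.0497, K−S=12.2203, hold=12.9186 ⇒ V=12.9186 continue | (k=7,j=3): S=84.5710, K−S=0.0000, hold=3.2420 ⇒ V=3.2420 continue | (k=7,j=4): S=105.1036, K−S=0.0000, hold=0.0000 ⇒ V=0.0000 continue | (k=7,j=5): S=130.6210, K−S=0.0000, hold=0.0000 ⇒ V=0.0000 continue | (k=7,j=6): S=162.3338, K−S=0.0000, hold=0.0000 ⇒ V=0.0000 continue | (k=7,j=7): S=201.7458, K−S=0.0000, hold=0.0000 ⇒ V=0.0000 continue  boundary S*=54.7558
step 6: (k=6,j=0): S=49.1171, K−S=31.1529, hold=30.8716 ⇒ V=31.1529 exercise | (k=6,j=1): S=61.0419, K−S=19.2281, hold=19.3292 ⇒ V=19.3292 continue | (k=6,j=2): S=75.8619, K−S=4.4081, hold=8.2068 ⇒ V=8.2068 continue | (k=6,j=3): S=94.2800, K−S=0.0000, hold=1.6699 ⇒ V=1.6699 continue | (k=6,j=4): S=117.1697, K−S=0.0000, hold=0.0000 ⇒ V=0.0000 continue | (k=6,j=5): S=145.6166, K−S=0.0000, hold=0.0000 ⇒ V=0.0000 continue | (k=6,j=6): S=180.9701, K−S=0.0000, hold=0.0000 ⇒ V=0.0000 continue  boundary S*=49.1171
step 5: (k=5,j=0): S=54.7558, K−S=25.5142, hold=25.3039 ⇒ V=25.5142 exercise | (k=5,j=1): S=68.0497, K−S=12.2203, hold=13.8867 ⇒ V=13.8867 continue | (k=5,j=2): S=84.5710, K−S=0.0000, hold=5.0269 ⇒ V=5.0269 continue | (k=5,j=3): S=105.1036, K−S=0.0000, hold=0.8601 ⇒ V=0.8601 continue | (k=5,j=4): S=130.6210, K−S=0.0000, hold=0.0000 ⇒ V=0.0000 continue | (k=5,j=5): S=162.3338, K−S=0.0000, hold=0.0000 ⇒ V=0.0000 continue  boundary S*=54.7558
step 4: (k=4,j=0): S=61.0419, K−S=19.2281, hold=19.7928 ⇒ V=19.7928 continue | (k=4,j=1): S=75.8619, K−S=4.4081, hold=9.5603 ⇒ V=9.5603 continue | (k=4,j=2): S=94.2800, K−S=0.0000, hold=3.0012 ⇒ V=3.0012 continue | (k=4,j=3): S=117.1697, K−S=0.0000, hold=0.4430 ⇒ V=0.4430 continue | (k=4,j=4): S=145.6166, K−S=0.0000, hold=0.0000 ⇒ V=0.0000 continue  boundary S*=-
step 3: (k=3,j=0): S=68.0497, K−S=12.2203, hold=14.7738 ⇒ V=14.7738 continue | (k=3,j=1): S=84.5710, K−S=0.0000, hold=6.3617 ⇒ V=6.3617 continue | (k=3,j=2): S=105.1036, K−S=0.0000, hold=1.7580 ⇒ V=1.7580 continue | (k=3,j=3): S=130.6210, K−S=0.0000, hold=0.2282 ⇒ V=0.2282 continue  boundary S*=-
step 2: (k=2,j=0): S=75.8619, K−S=4.4081, hold=10.6566 ⇒ V=10.6566 continue | (k=2,j=1): S=94.2800, K−S=0.0000, hold=4.1188 ⇒ V=4.1188 continue | (k=2,j=2): S=117.1697, K−S=0.0000, hold=1.0148 ⇒ V=1.0148 continue  boundary S*=-
step 1: (k=1,j=0): S=84.5710, K−S=0.0000, hold=7.4616 ⇒ V=7.4616 continue | (k=1,j=1): S=105.1036, K−S=0.0000, hold=2.6075 ⇒ V=2.6075 continue  boundary S*=-
step 0: (k=0,j=0): S=94.2800, K−S=0.0000, hold=5.0922 ⇒ V=5.0922 continue  boundary S*=-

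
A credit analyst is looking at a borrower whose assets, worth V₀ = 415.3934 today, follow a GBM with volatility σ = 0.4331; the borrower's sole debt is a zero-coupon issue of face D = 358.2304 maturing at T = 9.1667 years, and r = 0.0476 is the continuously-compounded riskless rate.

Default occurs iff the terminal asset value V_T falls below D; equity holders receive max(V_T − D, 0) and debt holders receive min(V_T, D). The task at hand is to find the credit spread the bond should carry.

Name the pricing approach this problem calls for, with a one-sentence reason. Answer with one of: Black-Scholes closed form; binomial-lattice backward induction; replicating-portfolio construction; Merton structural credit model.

framework: Merton structural credit model

Key observation: assets follow a GBM and default happens iff V_T < 358.2304; valuing claims on that split (equity as a call, risky debt as the residual) is the structural model's definition.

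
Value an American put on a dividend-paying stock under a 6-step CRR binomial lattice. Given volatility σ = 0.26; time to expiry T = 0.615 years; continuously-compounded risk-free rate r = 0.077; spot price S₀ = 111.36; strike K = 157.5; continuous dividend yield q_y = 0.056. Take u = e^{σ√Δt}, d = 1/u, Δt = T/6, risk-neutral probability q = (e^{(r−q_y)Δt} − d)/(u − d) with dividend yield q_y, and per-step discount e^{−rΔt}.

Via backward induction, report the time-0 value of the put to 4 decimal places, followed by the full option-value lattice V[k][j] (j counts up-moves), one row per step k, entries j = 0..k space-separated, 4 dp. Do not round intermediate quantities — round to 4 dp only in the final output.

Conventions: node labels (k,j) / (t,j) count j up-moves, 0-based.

price = 46.1400
tree:
46.1400
55.0344 36.4736
63.2183 46.1400 26.6405
70.7486 55.0344 36.4736 16.9219
77.6775 63.2183 46.1400 25.9681 7.8588
84.0529 70.7486 55.0344 36.4736 14.5507 1.0794
89.9192 77.6775 63.2183 46.1400 25.9681 2.1422 0.0000

Δt=0.10250, u=1.08680, d=0.92013, q=0.49213, disc=e^(-rΔt)=0.99214
k=6 terminal: V=max(K-S,0) → 89.9192 77.6775 63.2183 46.1400 25.9681 2.1422 0.0000
k=5: j=0 S=73.4471 intr=84.0529 cont=83.2351 V=84.0529[EX]; j=1 S=86.7514 intr=70.7486 cont=70.0070 V=70.7486[EX]; j=2 S=102.4656 intr=55.0344 cont=54.3826 V=55.0344[EX]; j=3 S=121.0264 intr=36.4736 cont=35.9281 V=36.4736[EX]; j=4 S=142.9493 intr=14.5507 cont=14.1307 V=14.5507[EX]; j=5 S=168.8433 intr=0.0000 cont=1.0794 V=1.0794[hold]
k=4: j=0 S=79.8225 intr=77.6775 cont=76.8962 V=77.6775[EX]; j=1 S=94.2817 intr=63.2183 cont=62.5198 V=63.2183[EX]; j=2 S=111.3600 intr=46.1400 cont=45.5392 V=46.1400[EX]; j=3 S=131.5319 intr=25.9681 cont=25.4828 V=25.9681[EX]; j=4 S=155.3578 intr=2.1422 cont=7.8588 V=7.8588[hold]
k=3: j=0 S=86.7514 intr=70.7486 cont=70.0070 V=70.7486[EX]; j=1 S=102.4656 intr=55.0344 cont=54.3826 V=55.0344[EX]; j=2 S=121.0264 intr=36.4736 cont=35.9281 V=36.4736[EX]; j=3 S=142.9493 intr=14.5507 cont=16.9219 V=16.9219[hold]
k=2: j=0 S=94.2817 intr=63.2183 cont=62.5198 V=63.2183[EX]; j=1 S=111.3600 intr=46.1400 cont=45.5392 V=46.1400[EX]; j=2 S=131.5319 intr=25.9681 cont=26.6405 V=26.6405[hold]
k=1: j=0 S=102.4656 intr=55.0344 cont=54.3826 V=55.0344[EX]; j=1 S=121.0264 intr=36.4736 cont=36.2564 V=36.4736[EX]
k=0: j=0 S=111.3600 intr=46.1400 cont=45.5392 V=46.1400[EX]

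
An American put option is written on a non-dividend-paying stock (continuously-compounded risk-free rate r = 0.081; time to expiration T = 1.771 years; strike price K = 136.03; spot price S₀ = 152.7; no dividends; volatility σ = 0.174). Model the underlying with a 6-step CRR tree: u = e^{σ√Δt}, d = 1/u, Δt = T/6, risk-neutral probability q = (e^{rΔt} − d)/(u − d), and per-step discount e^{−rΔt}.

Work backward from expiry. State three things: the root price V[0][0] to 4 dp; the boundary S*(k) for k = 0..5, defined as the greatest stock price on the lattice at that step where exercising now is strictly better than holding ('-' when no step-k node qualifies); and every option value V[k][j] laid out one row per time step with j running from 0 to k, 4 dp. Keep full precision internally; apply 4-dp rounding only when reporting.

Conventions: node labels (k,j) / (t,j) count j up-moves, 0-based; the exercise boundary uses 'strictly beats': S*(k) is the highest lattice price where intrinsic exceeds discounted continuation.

price = 2.7181
boundary = - - - 114.9936 104.6209 114.9936
tree:
2.7181
5.5425 0.9765
10.9851 2.1986 0.2150
21.0364 4.8400 0.5562 0.0000
31.4091 10.3267 1.4392 0.0000 0.0000
40.8461 21.0364 3.7238 0.0000 0.0000 0.0000
49.4319 31.4091 9.6353 0.0000 0.0000 0.0000 0.0000

params: Δt=0.29517 u=1.09915 d=0.90980 q=0.60417 e^(-rΔt)=0.97638
t_6 payoffs: 49.4319 31.4091 9.6353 0.0000 0.0000 0.0000 0.0000
t_5: node(5,0) S=95.1839 payoff=40.8461 vs cont=37.6324 → 40.8461 [stop]  node(5,1) S=114.9936 payoff=21.0364 vs cont=17.8227 → 21.0364 [stop]  node(5,2) S=138.9261 payoff=0.0000 vs cont=3.7238 → 3.7238 [wait]  node(5,3) S=167.8395 payoff=0.0000 vs cont=0.0000 → 0.0000 [wait]  node(5,4) S=202.7703 payoff=0.0000 vs cont=0.0000 → 0.0000 [wait]  node(5,5) S=244.9709 payoff=0.0000 vs cont=0.0000 → 0.0000 [wait]  ⇒ S*(5)=114.9936
t_4: node(4,0) S=104.6209 payoff=31.4091 vs cont=28.1954 → 31.4091 [stop]  node(4,1) S=126.3947 payoff=9.6353 vs cont=10.3267 → 10.3267 [wait]  node(4,2) S=152.7000 payoff=0.0000 vs cont=1.4392 → 1.4392 [wait]  node(4,3) S=184.4800 payoff=0.0000 vs cont=0.0000 → 0.0000 [wait]  node(4,4) S=222.8740 payoff=0.0000 vs cont=0.0000 → 0.0000 [wait]  ⇒ S*(4)=104.6209
t_3: node(3,0) S=114.9936 payoff=21.0364 vs cont=18.2305 → 21.0364 [stop]  node(3,1) S=138.9261 payoff=0.0000 vs cont=4.8400 → 4.8400 [wait]  node(3,2) S=167.8395 payoff=0.0000 vs cont=0.5562 → 0.5562 [wait]  node(3,3) S=202.7703 payoff=0.0000 vs cont=0.0000 → 0.0000 [wait]  ⇒ S*(3)=114.9936
t_2: node(2,0) S=126.3947 payoff=9.6353 vs cont=10.9851 → 10.9851 [wait]  node(2,1) S=152.7000 payoff=0.0000 vs cont=2.1986 → 2.1986 [wait]  node(2,2) S=184.4800 payoff=0.0000 vs cont=0.2150 → 0.2150 [wait]  ⇒ S*(2)=-
t_1: node(1,0) S=138.9261 payoff=0.0000 vs cont=5.5425 → 5.5425 [wait]  node(1,1) S=167.8395 payoff=0.0000 vs cont=0.9765 → 0.9765 [wait]  ⇒ S*(1)=-
t_0: node(0,0) S=152.7000 payoff=0.0000 vs cont=2.7181 → 2.7181 [wait]  ⇒ S*(0)=-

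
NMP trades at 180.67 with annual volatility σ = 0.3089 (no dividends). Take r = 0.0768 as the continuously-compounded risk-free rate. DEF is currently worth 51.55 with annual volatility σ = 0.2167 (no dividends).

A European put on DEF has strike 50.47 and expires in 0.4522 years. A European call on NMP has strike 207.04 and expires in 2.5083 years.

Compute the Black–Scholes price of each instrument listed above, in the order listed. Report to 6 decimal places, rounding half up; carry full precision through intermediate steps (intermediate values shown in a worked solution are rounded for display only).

price(DEF put K=50.47) = 1.722748
price(NMP call K=207.04) = 39.130485

[DEF put K=50.47]
σ√T = 0.2167·√0.4522 = 0.145722
d₁ = (ln(S/K) + (r+σ²/2)T) / (σ√T) = (ln(51.55/50.47) + (0.0768+0.2167²/2)·0.4522) / 0.145722 = (0.021173 + 0.045346) / 0.145722 = 0.456483
d₂ = d₁ − σ√T = 0.456483 − 0.145722 = 0.310761
e^{−rT} = 0.965867
N(−d₁) = 0.324021,  N(−d₂) = 0.377991
price = K·e^{−rT}·N(−d₂) − S·N(−d₁) = 18.426048 − 16.703300 = 1.722748
[NMP call K=207.04]
σ√T = 0.3089·√2.5083 = 0.489224
d₁ = (ln(S/K) + (r+σ²/2)T) / (σ√T) = (ln(180.67/207.04) + (0.0768+0.3089²/2)·2.5083) / 0.489224 = (-0.136240 + 0.312307) / 0.489224 = 0.359892
d₂ = d₁ − σ√T = 0.359892 − 0.489224 = -0.129332
e^{−rT} = 0.824781
N(d₁) = 0.640536,  N(d₂) = 0.448547
price = S·N(d₁) − K·e^{−rT}·N(d₂) = 115.725625 − 76.595140 = 39.130485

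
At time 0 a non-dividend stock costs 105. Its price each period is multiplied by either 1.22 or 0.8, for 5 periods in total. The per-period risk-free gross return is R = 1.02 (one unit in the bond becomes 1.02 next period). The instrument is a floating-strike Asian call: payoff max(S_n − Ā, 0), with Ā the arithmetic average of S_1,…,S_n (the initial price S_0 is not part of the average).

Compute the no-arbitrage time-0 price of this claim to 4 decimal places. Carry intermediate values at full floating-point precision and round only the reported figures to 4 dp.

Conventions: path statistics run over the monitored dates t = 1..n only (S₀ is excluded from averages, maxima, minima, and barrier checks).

No-arbitrage gives p* = (R−d)/(u−d) = 0.5238: enumerate every path, weight its payoff by its p*-probability, and discount by R^5.
Enumerate all 2^5 = 32 price paths (U = up ×1.22, D = down ×0.8); each path with k up-moves has probability p*^k·(1−p*)^(5−k).
DDDDD: Ā=56.4749, payoff=0.0000, prob=0.024485
UDDDD: Ā=86.1242, payoff=0.0000, prob=0.026934
DUDDD: Ā=77.3042, payoff=0.0000, prob=0.026934
UUDDD: Ā=117.8889, payoff=0.0000, prob=0.029627
DDUDD: Ā=70.2482, payoff=0.0000, prob=0.026934
UDUDD: Ā=107.1285, payoff=0.0000, prob=0.029627
DUUDD: Ā=98.3085, payoff=0.0000, prob=0.029627
UUUDD: Ā=149.9205, payoff=0.0000, prob=0.032590
DDDUD: Ā=64.6034, payoff=0.0000, prob=0.026934
UDDUD: Ā=98.5202, payoff=0.0000, prob=0.029627
DUDUD: Ā=89.7002, payoff=0.0000, prob=0.029627
UUDUD: Ā=136.7928, payoff=0.0000, prob=0.032590
DDUUD: Ā=82.6442, payoff=0.0000, prob=0.029627
UDUUD: Ā=126.0324, payoff=0.0000, prob=0.032590
DUUUD: Ā=117.2124, payoff=4.8126, prob=0.032590
UUUUD: Ā=178.7489, payoff=7.3392, prob=0.035849
DDDDU: Ā=60.0876, payoff=0.0000, prob=0.026934
UDDDU: Ā=91.6335, payoff=0.0000, prob=0.029627
DUDDU: Ā=82.8135, payoff=0.0000, prob=0.029627
UUDDU: Ā=126.2906, payoff=0.0000, prob=0.032590
DDUDU: Ā=75.7575, payoff=4.2589, prob=0.029627
UDUDU: Ā=115.5302, payoff=6.4948, prob=0.032590
DUUDU: Ā=106.7102, payoff=15.3148, prob=0.032590
UUUDU: Ā=162.7331, payoff=23.3550, prob=0.035849
DDDUU: Ā=70.1127, payoff=9.9037, prob=0.029627
UDDUU: Ā=106.9219, payoff=15.1031, prob=0.032590
DUDUU: Ā=98.1019, payoff=23.9231, prob=0.032590
UUDUU: Ā=149.6054, payoff=36.4827, prob=0.035849
DDUUU: Ā=91.0459, payoff=30.9791, prob=0.032590
UDUUU: Ā=138.8450, payoff=47.2431, prob=0.035849
DUUUU: Ā=130.0250, payoff=56.0631, prob=0.035849
UUUUU: Ā=198.2881, payoff=85.4963, prob=0.039434
Price = Σ prob·payoff / R^5 = 13.051706 / 1.104081 = 11.8213

price = 11.8213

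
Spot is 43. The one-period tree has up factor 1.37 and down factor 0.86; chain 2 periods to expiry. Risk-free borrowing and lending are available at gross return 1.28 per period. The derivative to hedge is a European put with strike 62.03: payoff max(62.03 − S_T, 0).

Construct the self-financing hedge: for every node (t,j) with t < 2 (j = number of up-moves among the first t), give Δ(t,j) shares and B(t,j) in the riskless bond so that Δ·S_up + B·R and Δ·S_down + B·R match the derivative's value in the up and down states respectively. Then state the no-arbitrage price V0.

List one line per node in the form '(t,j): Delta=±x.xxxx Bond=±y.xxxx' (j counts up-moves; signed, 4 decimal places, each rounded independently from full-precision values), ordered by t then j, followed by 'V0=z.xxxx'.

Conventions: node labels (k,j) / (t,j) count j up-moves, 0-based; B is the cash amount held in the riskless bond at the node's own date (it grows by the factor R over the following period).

Since d<R<u, set p* = (R−d)/(u−d) = 0.8235; price each node as the discounted p*-expectation of its children.
Expiry values: V(2,0)=30.2272, V(2,1)=11.3674, V(2,2)=0.0000
Node (1,0) S=36.9800: V=(p*·11.3674+(1−p*)·30.2272)/1.28=11.4809; Δ=(11.3674−30.2272)/(50.6626−31.8028)=-1.0000; B=V−Δ·S=48.4609
Node (1,1) S=58.9100: V=(p*·0.0000+(1−p*)·11.3674)/1.28=1.5672; Δ=(0.0000−11.3674)/(80.7067−50.6626)=-0.3784; B=V−Δ·S=23.8562
Node (0,0) S=43.0000: V=(p*·1.5672+(1−p*)·11.4809)/1.28=2.5912; Δ=(1.5672−11.4809)/(58.9100−36.9800)=-0.4521; B=V−Δ·S=22.0299
Verification: the root portfolio costs Δ(0,0)·S0 + B(0,0) = 2.5912, matching V0.

(0,0): Delta=-0.4521 Bond=22.0299
(1,0): Delta=-1.0000 Bond=48.4609
(1,1): Delta=-0.3784 Bond=23.8562
V0=2.5912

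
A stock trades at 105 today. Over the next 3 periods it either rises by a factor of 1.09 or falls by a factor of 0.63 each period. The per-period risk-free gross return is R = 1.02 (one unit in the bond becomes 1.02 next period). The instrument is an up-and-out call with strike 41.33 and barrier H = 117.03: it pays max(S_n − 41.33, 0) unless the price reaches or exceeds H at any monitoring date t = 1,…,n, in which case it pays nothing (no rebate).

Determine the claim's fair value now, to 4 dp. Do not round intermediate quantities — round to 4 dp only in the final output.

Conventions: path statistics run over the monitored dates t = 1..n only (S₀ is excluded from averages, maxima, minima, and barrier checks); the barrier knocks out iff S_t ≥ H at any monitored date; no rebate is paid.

With p* = (R−d)/(u−d) = 0.8478, sum probability × payoff across the paths and divide by R^3.
Enumerate all 2^3 = 8 price paths (U = up ×1.09, D = down ×0.63); each path with k up-moves has probability p*^k·(1−p*)^(3−k).
DDD: M=66.1500, payoff=0.0000, prob=0.003524
UDD: M=114.4500, payoff=4.0952, prob=0.019633
DUD: M=72.1035, payoff=4.0952, prob=0.019633
UUD: M=124.7505, payoff=0.0000, prob=0.109384
DDU: M=66.1500, payoff=4.0952, prob=0.019633
UDU: M=114.4500, payoff=37.2628, prob=0.109384
DUU: M=78.5928, payoff=37.2628, prob=0.109384
UUU: M=135.9780, payoff=0.0000, prob=0.609425
Price = Σ prob·payoff / R^3 = 8.393114 / 1.061208 = 7.9090

price = 7.9090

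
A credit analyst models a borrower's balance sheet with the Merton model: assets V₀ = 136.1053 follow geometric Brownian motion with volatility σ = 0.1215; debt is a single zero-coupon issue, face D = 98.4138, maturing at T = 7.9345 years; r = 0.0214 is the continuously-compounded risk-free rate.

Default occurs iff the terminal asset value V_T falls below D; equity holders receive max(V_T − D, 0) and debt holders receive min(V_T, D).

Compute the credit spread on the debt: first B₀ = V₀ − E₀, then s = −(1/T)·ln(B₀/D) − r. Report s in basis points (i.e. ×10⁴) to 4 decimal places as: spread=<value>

Apply the equity-as-call identities (strike 98.4138, horizon 7.9345 years):
d₁ = [ln(V₀/D) + (r + σ²/2)T] / (σ√T)
   = [ln(136.1053/98.4138) + (0.0214 + 0.5·0.1215²)·7.9345] / (0.1215·√7.9345)
   = [0.324248 + 0.228364] / 0.342244 = 1.614671
d₂ = d₁ − σ√T = 1.614671 − 0.342244 = 1.272427
N(d₁) = 0.946809,  N(d₂) = 0.898389,  e^(−rT) = 0.843835
E₀ = V₀·N(d₁) − D·e^(−rT)·N(d₂)
   = 136.1053·0.946809 − 98.4138·0.843835·0.898389 = 54.258983
B₀ = V₀ − E₀ = 136.1053 − 54.258983 = 81.846317
spread = −(1/T)·ln(B₀/D) − r = −(1/7.9345)·ln(81.846317/98.4138) − 0.0214 = 0.00183243
in basis points: 0.00183243 × 10⁴ = 18.3243 bp

spread=18.3243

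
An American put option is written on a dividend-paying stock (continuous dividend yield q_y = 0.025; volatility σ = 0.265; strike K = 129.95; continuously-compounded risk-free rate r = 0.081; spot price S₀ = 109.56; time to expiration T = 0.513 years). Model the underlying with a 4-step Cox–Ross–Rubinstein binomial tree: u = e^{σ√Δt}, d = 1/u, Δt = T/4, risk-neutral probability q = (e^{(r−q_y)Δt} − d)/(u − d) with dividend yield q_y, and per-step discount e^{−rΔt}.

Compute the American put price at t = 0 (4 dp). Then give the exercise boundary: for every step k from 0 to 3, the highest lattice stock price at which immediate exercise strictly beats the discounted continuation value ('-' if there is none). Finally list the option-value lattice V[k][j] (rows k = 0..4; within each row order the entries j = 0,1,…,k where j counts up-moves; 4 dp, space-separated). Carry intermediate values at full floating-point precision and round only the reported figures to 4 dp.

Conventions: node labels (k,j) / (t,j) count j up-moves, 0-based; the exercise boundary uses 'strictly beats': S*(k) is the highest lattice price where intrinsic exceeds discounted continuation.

price = 20.7810
boundary = - 99.6407 109.5600 99.6407
tree:
20.7810
30.3093 12.2013
39.3306 20.3900 4.7129
47.5350 30.3093 9.8029 0.0000
54.9967 39.3306 20.3900 0.0000 0.0000

params: Δt=0.12825 u=1.09955 d=0.90946 q=0.51421 e^(-rΔt)=0.98967
t_4 payoffs: 54.9967 39.3306 20.3900 0.0000 0.0000
t_3: node(3,0) S=82.4150 payoff=47.5350 vs cont=46.4559 → 47.5350 [stop]  node(3,1) S=99.6407 payoff=30.3093 vs cont=29.2853 → 30.3093 [stop]  node(3,2) S=120.4668 payoff=9.4832 vs cont=9.8029 → 9.8029 [wait]  node(3,3) S=145.6458 payoff=0.0000 vs cont=0.0000 → 0.0000 [wait]  ⇒ S*(3)=99.6407
t_2: node(2,0) S=90.6194 payoff=39.3306 vs cont=38.2777 → 39.3306 [stop]  node(2,1) S=109.5600 payoff=20.3900 vs cont=19.5604 → 20.3900 [stop]  node(2,2) S=132.4594 payoff=0.0000 vs cont=4.7129 → 4.7129 [wait]  ⇒ S*(2)=109.5600
t_1: node(1,0) S=99.6407 payoff=30.3093 vs cont=29.2853 → 30.3093 [stop]  node(1,1) S=120.4668 payoff=9.4832 vs cont=12.2013 → 12.2013 [wait]  ⇒ S*(1)=99.6407
t_0: node(0,0) S=109.5600 payoff=20.3900 vs cont=20.7810 → 20.7810 [wait]  ⇒ S*(0)=-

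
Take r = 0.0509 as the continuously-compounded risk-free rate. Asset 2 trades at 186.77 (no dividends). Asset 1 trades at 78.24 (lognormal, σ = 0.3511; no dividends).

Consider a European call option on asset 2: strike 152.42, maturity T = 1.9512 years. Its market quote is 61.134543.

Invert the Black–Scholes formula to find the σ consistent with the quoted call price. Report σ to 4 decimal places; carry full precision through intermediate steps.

sigma = 0.3464

At σ = 0.3464 the Black–Scholes value reproduces the quote:
σ√T = 0.3464·√1.9512 = 0.483870
d₁ = (ln(S/K) + (r+σ²/2)T) / (σ√T) = (ln(186.77/152.42) + (0.0509+0.3464²/2)·1.9512) / 0.483870 = (0.203238 + 0.216381) / 0.483870 = 0.867215
d₂ = d₁ − σ√T = 0.867215 − 0.483870 = 0.383345
e^{−rT} = 0.905456
N(d₁) = 0.807088,  N(d₂) = 0.649268
V = S·N(d₁) − K·e^{−rT}·N(d₂) = 150.739790 − 89.605247 = 61.134543 (the observed quote) — the price is monotone increasing in volatility, hence this σ is the only solution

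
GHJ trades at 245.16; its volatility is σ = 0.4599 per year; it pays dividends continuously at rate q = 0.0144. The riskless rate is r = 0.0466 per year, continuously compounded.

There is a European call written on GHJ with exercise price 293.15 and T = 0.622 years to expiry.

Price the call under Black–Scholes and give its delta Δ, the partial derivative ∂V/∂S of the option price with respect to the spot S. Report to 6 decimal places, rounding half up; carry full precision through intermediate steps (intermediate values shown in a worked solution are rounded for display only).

σ√T = 0.4599·√0.622 = 0.362709
d₁ = (ln(S/K) + (r−q+σ²/2)T) / (σ√T) = (ln(245.16/293.15) + (0.0466−0.0144+0.4599²/2)·0.622) / 0.362709 = (-0.178773 + 0.085807) / 0.362709 = -0.256310
d₂ = d₁ − σ√T = -0.256310 − 0.362709 = -0.619019
e^{−rT} = 0.971431
e^{−qT} = 0.991083
N(d₁) = 0.398856,  N(d₂) = 0.267952
Call price V = S·e^{−qT}·N(d₁) − K·e^{−rT}·N(d₂) = 96.911564 − 76.305981 = 20.605582
Δ = e^{−qT}·N(d₁) = 0.395299

price = 20.605582
Δ = 0.395299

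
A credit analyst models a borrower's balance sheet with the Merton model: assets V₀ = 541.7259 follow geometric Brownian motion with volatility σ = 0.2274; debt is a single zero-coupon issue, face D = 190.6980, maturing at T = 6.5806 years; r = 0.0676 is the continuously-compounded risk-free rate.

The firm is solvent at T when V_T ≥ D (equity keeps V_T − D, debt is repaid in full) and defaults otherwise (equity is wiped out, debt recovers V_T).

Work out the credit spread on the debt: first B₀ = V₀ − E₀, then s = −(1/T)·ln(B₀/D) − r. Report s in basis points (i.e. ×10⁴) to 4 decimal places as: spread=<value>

Apply the equity-as-call identities (strike 190.6980, horizon 6.5806 years):
d₁ = [ln(V₀/D) + (r + σ²/2)T] / (σ√T)
   = [ln(541.7259/190.6980) + (0.0676 + 0.5·0.2274²)·6.5806] / (0.2274·√6.5806)
   = [1.044069 + 0.614992] / 0.583342 = 2.844064
d₂ = d₁ − σ√T = 2.844064 − 0.583342 = 2.260722
N(d₁) = 0.997773,  N(d₂) = 0.988112,  e^(−rT) = 0.640921
E₀ = V₀·N(d₁) − D·e^(−rT)·N(d₂)
   = 541.7259·0.997773 − 190.6980·0.640921·0.988112 = 419.750013
B₀ = V₀ − E₀ = 541.7259 − 419.750013 = 121.975887
spread = −(1/T)·ln(B₀/D) − r = −(1/6.5806)·ln(121.975887/190.6980) − 0.0676 = 0.00030682
in basis points: 0.00030682 × 10⁴ = 3.0682 bp

spread=3.0682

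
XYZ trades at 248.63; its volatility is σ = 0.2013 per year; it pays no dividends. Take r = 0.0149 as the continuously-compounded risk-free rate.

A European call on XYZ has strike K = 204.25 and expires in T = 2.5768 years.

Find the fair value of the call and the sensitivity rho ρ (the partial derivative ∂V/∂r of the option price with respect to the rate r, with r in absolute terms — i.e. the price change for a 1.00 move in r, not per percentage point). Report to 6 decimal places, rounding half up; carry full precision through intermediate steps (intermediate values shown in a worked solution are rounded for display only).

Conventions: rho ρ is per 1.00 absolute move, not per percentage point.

σ√T = 0.2013·√2.5768 = 0.323135
d₁ = (ln(S/K) + (r+σ²/2)T) / (σ√T) = (ln(248.63/204.25) + (0.0149+0.2013²/2)·2.5768) / 0.323135 = (0.196621 + 0.090602) / 0.323135 = 0.888865
d₂ = d₁ − σ√T = 0.888865 − 0.323135 = 0.565730
e^{−rT} = 0.962333
N(d₁) = 0.812962,  N(d₂) = 0.714211
Call price V = S·N(d₁) − K·e^{−rT}·N(d₂) = 202.126808 − 140.382963 = 61.743845
ρ = K·T·e^{−rT}·N(d₂) = 361.738819

price = 61.743845
ρ = 361.738819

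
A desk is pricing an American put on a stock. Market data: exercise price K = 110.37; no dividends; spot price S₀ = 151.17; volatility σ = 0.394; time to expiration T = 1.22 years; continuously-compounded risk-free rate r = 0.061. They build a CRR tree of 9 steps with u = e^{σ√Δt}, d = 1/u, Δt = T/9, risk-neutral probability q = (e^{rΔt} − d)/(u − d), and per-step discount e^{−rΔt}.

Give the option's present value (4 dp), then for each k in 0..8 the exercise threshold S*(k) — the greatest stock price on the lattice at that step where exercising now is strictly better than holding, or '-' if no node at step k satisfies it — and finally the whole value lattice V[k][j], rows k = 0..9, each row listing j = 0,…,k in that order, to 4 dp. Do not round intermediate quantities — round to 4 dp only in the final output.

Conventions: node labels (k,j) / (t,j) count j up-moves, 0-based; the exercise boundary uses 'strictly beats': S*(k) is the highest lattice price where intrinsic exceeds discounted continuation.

params: Δt=0.13556 u=1.15611 d=0.86497 q=0.49232 e^(-rΔt)=0.99177
t_9 payoffs: 69.3999 55.6096 37.1775 12.5413 0.0000 0.0000 0.0000 0.0000 0.0000 0.0000
t_8: node(8,0) S=47.3661 payoff=63.0039 vs cont=62.0951 → 63.0039 [stop]  node(8,1) S=63.3092 payoff=47.0608 vs cont=46.1519 → 47.0608 [stop]  node(8,2) S=84.6187 payoff=25.7513 vs cont=24.8424 → 25.7513 [stop]  node(8,3) S=113.1009 payoff=0.0000 vs cont=6.3146 → 6.3146 [wait]  node(8,4) S=151.1700 payoff=0.0000 vs cont=0.0000 → 0.0000 [wait]  node(8,5) S=202.0530 payoff=0.0000 vs cont=0.0000 → 0.0000 [wait]  node(8,6) S=270.0628 payoff=0.0000 vs cont=0.0000 → 0.0000 [wait]  node(8,7) S=360.9645 payoff=0.0000 vs cont=0.0000 → 0.0000 [wait]  node(8,8) S=482.4630 payoff=0.0000 vs cont=0.0000 → 0.0000 [wait]  ⇒ S*(8)=84.6187
t_7: node(7,0) S=54.7604 payoff=55.6096 vs cont=54.7007 → 55.6096 [stop]  node(7,1) S=73.1925 payoff=37.1775 vs cont=36.2686 → 37.1775 [stop]  node(7,2) S=97.8287 payoff=12.5413 vs cont=16.0490 → 16.0490 [wait]  node(7,3) S=130.7573 payoff=0.0000 vs cont=3.1794 → 3.1794 [wait]  node(7,4) S=174.7694 payoff=0.0000 vs cont=0.0000 → 0.0000 [wait]  node(7,5) S=233.5958 payoff=0.0000 vs cont=0.0000 → 0.0000 [wait]  node(7,6) S=312.2228 payoff=0.0000 vs cont=0.0000 → 0.0000 [wait]  node(7,7) S=417.3152 payoff=0.0000 vs cont=0.0000 → 0.0000 [wait]  ⇒ S*(7)=73.1925
t_6: node(6,0) S=63.3092 payoff=47.0608 vs cont=46.1519 → 47.0608 [stop]  node(6,1) S=84.6187 payoff=25.7513 vs cont=26.5551 → 26.5551 [wait]  node(6,2) S=113.1009 payoff=0.0000 vs cont=9.6331 → 9.6331 [wait]  node(6,3) S=151.1700 payoff=0.0000 vs cont=1.6008 → 1.6008 [wait]  node(6,4) S=202.0530 payoff=0.0000 vs cont=0.0000 → 0.0000 [wait]  node(6,5) S=270.0628 payoff=0.0000 vs cont=0.0000 → 0.0000 [wait]  node(6,6) S=360.9645 payoff=0.0000 vs cont=0.0000 → 0.0000 [wait]  ⇒ S*(6)=63.3092
t_5: node(5,0) S=73.1925 payoff=37.1775 vs cont=36.6611 → 37.1775 [stop]  node(5,1) S=97.8287 payoff=12.5413 vs cont=18.0740 → 18.0740 [wait]  node(5,2) S=130.7573 payoff=0.0000 vs cont=5.6319 → 5.6319 [wait]  node(5,3) S=174.7694 payoff=0.0000 vs cont=0.8060 → 0.8060 [wait]  node(5,4) S=233.5958 payoff=0.0000 vs cont=0.0000 → 0.0000 [wait]  node(5,5) S=312.2228 payoff=0.0000 vs cont=0.0000 → 0.0000 [wait]  ⇒ S*(5)=73.1925
t_4: node(4,0) S=84.6187 payoff=25.7513 vs cont=27.5438 → 27.5438 [wait]  node(4,1) S=113.1009 payoff=0.0000 vs cont=11.8502 → 11.8502 [wait]  node(4,2) S=151.1700 payoff=0.0000 vs cont=3.2292 → 3.2292 [wait]  node(4,3) S=202.0530 payoff=0.0000 vs cont=0.4058 → 0.4058 [wait]  node(4,4) S=270.0628 payoff=0.0000 vs cont=0.0000 → 0.0000 [wait]  ⇒ S*(4)=-
t_3: node(3,0) S=97.8287 payoff=12.5413 vs cont=19.6544 → 19.6544 [wait]  node(3,1) S=130.7573 payoff=0.0000 vs cont=7.5433 → 7.5433 [wait]  node(3,2) S=174.7694 payoff=0.0000 vs cont=1.8241 → 1.8241 [wait]  node(3,3) S=233.5958 payoff=0.0000 vs cont=0.2043 → 0.2043 [wait]  ⇒ S*(3)=-
t_2: node(2,0) S=113.1009 payoff=0.0000 vs cont=13.5791 → 13.5791 [wait]  node(2,1) S=151.1700 payoff=0.0000 vs cont=4.6887 → 4.6887 [wait]  node(2,2) S=202.0530 payoff=0.0000 vs cont=1.0182 → 1.0182 [wait]  ⇒ S*(2)=-
t_1: node(1,0) S=130.7573 payoff=0.0000 vs cont=9.1265 → 9.1265 [wait]  node(1,1) S=174.7694 payoff=0.0000 vs cont=2.8579 → 2.8579 [wait]  ⇒ S*(1)=-
t_0: node(0,0) S=151.1700 payoff=0.0000 vs cont=5.9906 → 5.9906 [wait]  ⇒ S*(0)=-

price = 5.9906
boundary = - - - - - 73.1925 63.3092 73.1925 84.6187
tree:
5.9906
9.1265 2.8579
13.5791 4.6887 1.0182
19.6544 7.5433 1.8241 0.2043
27.5438 11.8502 3.2292 0.4058 0.0000
37.1775 18.0740 5.6319 0.8060 0.0000 0.0000
47.0608 26.5551 9.6331 1.6008 0.0000 0.0000 0.0000
55.6096 37.1775 16.0490 3.1794 0.0000 0.0000 0.0000 0.0000
63.0039 47.0608 25.7513 6.3146 0.0000 0.0000 0.0000 0.0000 0.0000
69.3999 55.6096 37.1775 12.5413 0.0000 0.0000 0.0000 0.0000 0.0000 0.0000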